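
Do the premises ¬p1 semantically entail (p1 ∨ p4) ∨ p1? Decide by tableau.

Initial set: {T ¬p1; F ((p1 ∨ p4) ∨ p1)}.
F ((p1 ∨ p4) ∨ p1): α-rule — add F (p1 ∨ p4), F p1.
F (p1 ∨ p4): α-rule — add F p1, F p4.
○ open, literals {p1=F, p4=F}.
0 branches closed, 1 open.
An open branch gives a countermodel: p1=F, p4=F (unmentioned atoms arbitrary); the premises hold there but the conclusion fails.

No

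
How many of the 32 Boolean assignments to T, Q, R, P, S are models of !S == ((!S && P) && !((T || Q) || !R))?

Initial set: {(!S == ((!S && P) && !((T || Q) || !R)))}.
(!S == ((!S && P) && !((T || Q) || !R))): β-rule — branch into !S, ((!S && P) && !((T || Q) || !R))  //  !!S, !((!S && P) && !((T || Q) || !R)).
  branch 1 (add !S, ((!S && P) && !((T || Q) || !R))):
    ((!S && P) && !((T || Q) || !R)): α-rule — add (!S && P), !((T || Q) || !R).
    (!S && P): α-rule — add !S, P.
    !((T || Q) || !R): α-rule — add !(T || Q), !!R.
    !(T || Q): α-rule — add !T, !Q.
    ○ open, literals {P=true, Q=false, R=true, S=false, T=false}.
  branch 2 (add !!S, !((!S && P) && !((T || Q) || !R))):
    !((!S && P) && !((T || Q) || !R)): β-rule — branch into !(!S && P)  //  !!((T || Q) || !R).
      branch 2.1 (add !(!S && P)):
        !(!S && P): β-rule — branch into !!S  //  !P.
          branch 2.1.1 (add !!S):
            ○ open, literals {S=true}.
          branch 2.1.2 (add !P):
            ○ open, literals {P=false, S=true}.
      branch 2.2 (add !!((T || Q) || !R)):
        !!((T || Q) || !R): β-rule — branch into (T || Q)  //  !R.
          branch 2.2.1 (add (T || Q)):
            (T || Q): β-rule — branch into T  //  Q.
              branch 2.2.1.1 (add T):
                ○ open, literals {S=true, T=true}.
              branch 2.2.1.2 (add Q):
                ○ open, literals {Q=true, S=true}.
          branch 2.2.2 (add !R):
            ○ open, literals {R=false, S=true}.
0 branches closed, 6 open.
Each open branch fixes some atoms; the unmentioned ones are free. Counting distinct full assignments: branch {P=true, Q=false, R=true, S=false, T=false} (none free) contributes 1 new; branch {S=true} (T, Q, R, P) contributes 16 new; branch {P=false, S=true} (T, Q, R) contributes 0 new; branch {S=true, T=true} (Q, R, P) contributes 0 new; branch {Q=true, S=true} (T, R, P) contributes 0 new; branch {R=false, S=true} (T, Q, P) contributes 0 new. Total: 17.

17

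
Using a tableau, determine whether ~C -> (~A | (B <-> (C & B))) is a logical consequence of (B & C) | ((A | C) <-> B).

No

Initial set: {((B & C) | ((A | C) <-> B)); ~(~C -> (~A | (B <-> (C & B))))}.
~(~C -> (~A | (B <-> (C & B)))): α-rule — add ~C, ~(~A | (B <-> (C & B))).
~(~A | (B <-> (C & B))): α-rule — add ~~A, ~(B <-> (C & B)).
((B & C) | ((A | C) <-> B)): β-rule — branch into (B & C)  //  ((A | C) <-> B).
  branch 1 (add (B & C)):
    (B & C): α-rule — add B, C.
    × closes — contains both C and ~C.
  branch 2 (add ((A | C) <-> B)):
    ~(B <-> (C & B)): β-rule — branch into B, ~(C & B)  //  ~B, (C & B).
      branch 2.1 (add B, ~(C & B)):
        ((A | C) <-> B): β-rule — branch into (A | C), B  //  ~(A | C), ~B.
          branch 2.1.1 (add (A | C), B):
            ~(C & B): β-rule — branch into ~C  //  ~B.
              branch 2.1.1.1 (add ~C):
                (A | C): β-rule — branch into A  //  C.
                  branch 2.1.1.1.1 (add A):
                    ○ open, literals {A=1, B=1, C=0}.
                  branch 2.1.1.1.2 (add C):
                    × closes — contains both C and ~C.
              branch 2.1.1.2 (add ~B):
                × closes — contains both B and ~B.
          branch 2.1.2 (add ~(A | C), ~B):
            × closes — contains both B and ~B.
      branch 2.2 (add ~B, (C & B)):
        (C & B): α-rule — add C, B.
        × closes — contains both C and ~C.
5 branches closed, 1 open.
An open branch gives a countermodel: A=1, B=1, C=0 (unmentioned atoms arbitrary); the premises hold there but the conclusion fails.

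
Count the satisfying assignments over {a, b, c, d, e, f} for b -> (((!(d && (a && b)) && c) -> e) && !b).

32

Initial set: {T (b -> (((!(d && (a && b)) && c) -> e) && !b))}.
T (b -> (((!(d && (a && b)) && c) -> e) && !b)): β-rule — branch into F b  //  T (((!(d && (a && b)) && c) -> e) && !b).
  branch 1 (add F b):
    ○ open, literals {b=false}.
  branch 2 (add T (((!(d && (a && b)) && c) -> e) && !b)):
    T (((!(d && (a && b)) && c) -> e) && !b): α-rule — add T ((!(d && (a && b)) && c) -> e), T !b.
    T ((!(d && (a && b)) && c) -> e): β-rule — branch into F (!(d && (a && b)) && c)  //  T e.
      branch 2.1 (add F (!(d && (a && b)) && c)):
        F (!(d && (a && b)) && c): β-rule — branch into F !(d && (a && b))  //  F c.
          branch 2.1.1 (add F !(d && (a && b))):
            F !(d && (a && b)): α-rule — add T d, T (a && b).
            T (a && b): α-rule — add T a, T b.
            × closes — contains both b and !b.
          branch 2.1.2 (add F c):
            ○ open, literals {b=false, c=false}.
      branch 2.2 (add T e):
        ○ open, literals {b=false, e=true}.
1 branch closed, 3 open.
Each open branch fixes some atoms; the unmentioned ones are free. Counting distinct full assignments: branch {b=false} (a, c, d, e, f) contributes 32 new; branch {b=false, c=false} (a, d, e, f) contributes 0 new; branch {b=false, e=true} (a, c, d, f) contributes 0 new. Total: 32.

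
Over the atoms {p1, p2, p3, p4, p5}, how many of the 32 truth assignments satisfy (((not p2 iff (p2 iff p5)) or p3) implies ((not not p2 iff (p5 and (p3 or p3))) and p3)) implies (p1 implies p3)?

28

Initial set: {((((not p2 iff (p2 iff p5)) or p3) implies ((not not p2 iff (p5 and (p3 or p3))) and p3)) implies (p1 implies p3))}.
((((not p2 iff (p2 iff p5)) or p3) implies ((not not p2 iff (p5 and (p3 or p3))) and p3)) implies (p1 implies p3)): β-rule — branch into not (((not p2 iff (p2 iff p5)) or p3) implies ((not not p2 iff (p5 and (p3 or p3))) and p3))  //  (p1 implies p3).
  branch 1 (add not (((not p2 iff (p2 iff p5)) or p3) implies ((not not p2 iff (p5 and (p3 or p3))) and p3))):
    not (((not p2 iff (p2 iff p5)) or p3) implies ((not not p2 iff (p5 and (p3 or p3))) and p3)): α-rule — add ((not p2 iff (p2 iff p5)) or p3), not ((not not p2 iff (p5 and (p3 or p3))) and p3).
    ((not p2 iff (p2 iff p5)) or p3): β-rule — branch into (not p2 iff (p2 iff p5))  //  p3.
      branch 1.1 (add (not p2 iff (p2 iff p5))):
        not ((not not p2 iff (p5 and (p3 or p3))) and p3): β-rule — branch into not (not not p2 iff (p5 and (p3 or p3)))  //  not p3.
          branch 1.1.1 (add not (not not p2 iff (p5 and (p3 or p3)))):
            (not p2 iff (p2 iff p5)): β-rule — branch into not p2, (p2 iff p5)  //  not not p2, not (p2 iff p5).
              branch 1.1.1.1 (add not p2, (p2 iff p5)):
                not (not not p2 iff (p5 and (p3 or p3))): β-rule — branch into not not p2, not (p5 and (p3 or p3))  //  not not not p2, (p5 and (p3 or p3)).
                  branch 1.1.1.1.1 (add not not p2, not (p5 and (p3 or p3))):
                    not not p2: drop double negation, giving p2.
                    × closes — contains both p2 and not p2.
                  branch 1.1.1.1.2 (add not not not p2, (p5 and (p3 or p3))):
                    not not not p2: drop double negation, giving not p2.
                    (p5 and (p3 or p3)): α-rule — add p5, (p3 or p3).
                    (p2 iff p5): β-rule — branch into p2, p5  //  not p2, not p5.
                      branch 1.1.1.1.2.1 (add p2, p5):
                        × closes — contains both p2 and not p2.
                      branch 1.1.1.1.2.2 (add not p2, not p5):
                        × closes — contains both p5 and not p5.
              branch 1.1.1.2 (add not not p2, not (p2 iff p5)):
                not (not not p2 iff (p5 and (p3 or p3))): β-rule — branch into not not p2, not (p5 and (p3 or p3))  //  not not not p2, (p5 and (p3 or p3)).
                  branch 1.1.1.2.1 (add not not p2, not (p5 and (p3 or p3))):
                    not not p2: drop double negation, giving p2.
                    not (p2 iff p5): β-rule — branch into p2, not p5  //  not p2, p5.
                      branch 1.1.1.2.1.1 (add p2, not p5):
                        not (p5 and (p3 or p3)): β-rule — branch into not p5  //  not (p3 or p3).
                          branch 1.1.1.2.1.1.1 (add not p5):
                            ○ open, literals {p2=T, p5=F}.
                          branch 1.1.1.2.1.1.2 (add not (p3 or p3)):
                            not (p3 or p3): α-rule — add not p3, not p3.
                            ○ open, literals {p2=T, p3=F, p5=F}.
                      branch 1.1.1.2.1.2 (add not p2, p5):
                        × closes — contains both p2 and not p2.
                  branch 1.1.1.2.2 (add not not not p2, (p5 and (p3 or p3))):
                    not not not p2: drop double negation, giving not p2.
                    × closes — contains both p2 and not p2.
          branch 1.1.2 (add not p3):
            (not p2 iff (p2 iff p5)): β-rule — branch into not p2, (p2 iff p5)  //  not not p2, not (p2 iff p5).
              branch 1.1.2.1 (add not p2, (p2 iff p5)):
                (p2 iff p5): β-rule — branch into p2, p5  //  not p2, not p5.
                  branch 1.1.2.1.1 (add p2, p5):
                    × closes — contains both p2 and not p2.
                  branch 1.1.2.1.2 (add not p2, not p5):
                    ○ open, literals {p2=F, p3=F, p5=F}.
              branch 1.1.2.2 (add not not p2, not (p2 iff p5)):
                not (p2 iff p5): β-rule — branch into p2, not p5  //  not p2, p5.
                  branch 1.1.2.2.1 (add p2, not p5):
                    ○ open, literals {p2=T, p3=F, p5=F}.
                  branch 1.1.2.2.2 (add not p2, p5):
                    × closes — contains both p2 and not p2.
      branch 1.2 (add p3):
        not ((not not p2 iff (p5 and (p3 or p3))) and p3): β-rule — branch into not (not not p2 iff (p5 and (p3 or p3)))  //  not p3.
          branch 1.2.1 (add not (not not p2 iff (p5 and (p3 or p3)))):
            not (not not p2 iff (p5 and (p3 or p3))): β-rule — branch into not not p2, not (p5 and (p3 or p3))  //  not not not p2, (p5 and (p3 or p3)).
              branch 1.2.1.1 (add not not p2, not (p5 and (p3 or p3))):
                not not p2: drop double negation, giving p2.
                not (p5 and (p3 or p3)): β-rule — branch into not p5  //  not (p3 or p3).
                  branch 1.2.1.1.1 (add not p5):
                    ○ open, literals {p2=T, p3=T, p5=F}.
                  branch 1.2.1.1.2 (add not (p3 or p3)):
                    not (p3 or p3): α-rule — add not p3, not p3.
                    × closes — contains both p3 and not p3.
              branch 1.2.1.2 (add not not not p2, (p5 and (p3 or p3))):
                not not not p2: drop double negation, giving not p2.
                (p5 and (p3 or p3)): α-rule — add p5, (p3 or p3).
                (p3 or p3): β-rule — branch into p3  //  p3.
                  branch 1.2.1.2.1 (add p3):
                    ○ open, literals {p2=F, p3=T, p5=T}.
                  branch 1.2.1.2.2 (add p3):
                    ○ open, literals {p2=F, p3=T, p5=T}.
          branch 1.2.2 (add not p3):
            × closes — contains both p3 and not p3.
  branch 2 (add (p1 implies p3)):
    (p1 implies p3): β-rule — branch into not p1  //  p3.
      branch 2.1 (add not p1):
        ○ open, literals {p1=F}.
      branch 2.2 (add p3):
        ○ open, literals {p3=T}.
9 branches closed, 9 open.
Each open branch fixes some atoms; the unmentioned ones are free. Counting distinct full assignments: branch {p2=T, p5=F} (p1, p3, p4) contributes 8 new; branch {p2=T, p3=F, p5=F} (p1, p4) contributes 0 new; branch {p2=F, p3=F, p5=F} (p1, p4) contributes 4 new; branch {p2=T, p3=F, p5=F} (p1, p4) contributes 0 new; branch {p2=T, p3=T, p5=F} (p1, p4) contributes 0 new; branch {p2=F, p3=T, p5=T} (p1, p4) contributes 4 new; branch {p2=F, p3=T, p5=T} (p1, p4) contributes 0 new; branch {p1=F} (p2, p3, p4, p5) contributes 8 new; branch {p3=T} (p1, p2, p4, p5) contributes 4 new. Total: 28.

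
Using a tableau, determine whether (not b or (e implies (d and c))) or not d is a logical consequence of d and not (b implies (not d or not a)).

Initial set: {(d and not (b implies (not d or not a))); not ((not b or (e implies (d and c))) or not d)}.
(d and not (b implies (not d or not a))): α-rule — add d, not (b implies (not d or not a)).
not ((not b or (e implies (d and c))) or not d): α-rule — add not (not b or (e implies (d and c))), not not d.
not (b implies (not d or not a)): α-rule — add b, not (not d or not a).
not (not b or (e implies (d and c))): α-rule — add not not b, not (e implies (d and c)).
not (not d or not a): α-rule — add not not d, not not a.
not (e implies (d and c)): α-rule — add e, not (d and c).
not (d and c): β-rule — branch into not d  //  not c.
  branch 1 (add not d):
    × closes — contains both d and not d.
  branch 2 (add not c):
    ○ open, literals {a=1, b=1, c=0, d=1, e=1}.
1 branch closed, 1 open.
An open branch gives a countermodel: a=1, b=1, c=0, d=1, e=1 (unmentioned atoms arbitrary); the premises hold there but the conclusion fails.

No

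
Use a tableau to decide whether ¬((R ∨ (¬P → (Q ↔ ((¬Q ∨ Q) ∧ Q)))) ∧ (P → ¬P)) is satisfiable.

Satisfiable

Initial set: {T ¬((R ∨ (¬P → (Q ↔ ((¬Q ∨ Q) ∧ Q)))) ∧ (P → ¬P))}.
T ¬((R ∨ (¬P → (Q ↔ ((¬Q ∨ Q) ∧ Q)))) ∧ (P → ¬P)): β-rule — branch into F (R ∨ (¬P → (Q ↔ ((¬Q ∨ Q) ∧ Q))))  //  F (P → ¬P).
  branch 1 (add F (R ∨ (¬P → (Q ↔ ((¬Q ∨ Q) ∧ Q))))):
    F (R ∨ (¬P → (Q ↔ ((¬Q ∨ Q) ∧ Q)))): α-rule — add F R, F (¬P → (Q ↔ ((¬Q ∨ Q) ∧ Q))).
    F (¬P → (Q ↔ ((¬Q ∨ Q) ∧ Q))): α-rule — add T ¬P, F (Q ↔ ((¬Q ∨ Q) ∧ Q)).
    F (Q ↔ ((¬Q ∨ Q) ∧ Q)): β-rule — branch into T Q, F ((¬Q ∨ Q) ∧ Q)  //  F Q, T ((¬Q ∨ Q) ∧ Q).
      branch 1.1 (add T Q, F ((¬Q ∨ Q) ∧ Q)):
        F ((¬Q ∨ Q) ∧ Q): β-rule — branch into F (¬Q ∨ Q)  //  F Q.
          branch 1.1.1 (add F (¬Q ∨ Q)):
            F (¬Q ∨ Q): α-rule — add F ¬Q, F Q.
            × closes — contains both Q and ¬Q.
          branch 1.1.2 (add F Q):
            × closes — contains both Q and ¬Q.
      branch 1.2 (add F Q, T ((¬Q ∨ Q) ∧ Q)):
        T ((¬Q ∨ Q) ∧ Q): α-rule — add T (¬Q ∨ Q), T Q.
        × closes — contains both Q and ¬Q.
  branch 2 (add F (P → ¬P)):
    F (P → ¬P): α-rule — add T P, F ¬P.
    ○ open, literals {P=T}.
3 branches closed, 1 open.
An open branch gives a satisfying assignment: P=T.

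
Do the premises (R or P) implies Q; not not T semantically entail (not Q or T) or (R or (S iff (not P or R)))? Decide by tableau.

Yes

Initial set: {((R or P) implies Q); not not T; not ((not Q or T) or (R or (S iff (not P or R))))}.
not not T: drop double negation, giving T.
not ((not Q or T) or (R or (S iff (not P or R)))): α-rule — add not (not Q or T), not (R or (S iff (not P or R))).
not (not Q or T): α-rule — add not not Q, not T.
× closes — contains both T and not T.
All 1 branch closes.
Every branch closed, so the premises entail the conclusion.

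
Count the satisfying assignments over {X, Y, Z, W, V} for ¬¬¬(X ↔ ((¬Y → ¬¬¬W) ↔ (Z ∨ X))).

Initial set: {¬¬¬(X ↔ ((¬Y → ¬¬¬W) ↔ (Z ∨ X)))}.
¬¬¬(X ↔ ((¬Y → ¬¬¬W) ↔ (Z ∨ X))): drop double negation, giving ¬(X ↔ ((¬Y → ¬¬¬W) ↔ (Z ∨ X))).
¬(X ↔ ((¬Y → ¬¬¬W) ↔ (Z ∨ X))): β-rule — branch into X, ¬((¬Y → ¬¬¬W) ↔ (Z ∨ X))  //  ¬X, ((¬Y → ¬¬¬W) ↔ (Z ∨ X)).
  branch 1 (add X, ¬((¬Y → ¬¬¬W) ↔ (Z ∨ X))):
    ¬((¬Y → ¬¬¬W) ↔ (Z ∨ X)): β-rule — branch into (¬Y → ¬¬¬W), ¬(Z ∨ X)  //  ¬(¬Y → ¬¬¬W), (Z ∨ X).
      branch 1.1 (add (¬Y → ¬¬¬W), ¬(Z ∨ X)):
        ¬(Z ∨ X): α-rule — add ¬Z, ¬X.
        × closes — contains both X and ¬X.
      branch 1.2 (add ¬(¬Y → ¬¬¬W), (Z ∨ X)):
        ¬(¬Y → ¬¬¬W): α-rule — add ¬Y, ¬¬¬¬W.
        ¬¬¬¬W: drop double negation, giving ¬¬W.
        (Z ∨ X): β-rule — branch into Z  //  X.
          branch 1.2.1 (add Z):
            ○ open, literals {W=true, X=true, Y=false, Z=true}.
          branch 1.2.2 (add X):
            ○ open, literals {W=true, X=true, Y=false}.
  branch 2 (add ¬X, ((¬Y → ¬¬¬W) ↔ (Z ∨ X))):
    ((¬Y → ¬¬¬W) ↔ (Z ∨ X)): β-rule — branch into (¬Y → ¬¬¬W), (Z ∨ X)  //  ¬(¬Y → ¬¬¬W), ¬(Z ∨ X).
      branch 2.1 (add (¬Y → ¬¬¬W), (Z ∨ X)):
        (¬Y → ¬¬¬W): β-rule — branch into ¬¬Y  //  ¬¬¬W.
          branch 2.1.1 (add ¬¬Y):
            (Z ∨ X): β-rule — branch into Z  //  X.
              branch 2.1.1.1 (add Z):
                ○ open, literals {X=false, Y=true, Z=true}.
              branch 2.1.1.2 (add X):
                × closes — contains both X and ¬X.
          branch 2.1.2 (add ¬¬¬W):
            ¬¬¬W: drop double negation, giving ¬W.
            (Z ∨ X): β-rule — branch into Z  //  X.
              branch 2.1.2.1 (add Z):
                ○ open, literals {W=false, X=false, Z=true}.
              branch 2.1.2.2 (add X):
                × closes — contains both X and ¬X.
      branch 2.2 (add ¬(¬Y → ¬¬¬W), ¬(Z ∨ X)):
        ¬(¬Y → ¬¬¬W): α-rule — add ¬Y, ¬¬¬¬W.
        ¬(Z ∨ X): α-rule — add ¬Z, ¬X.
        ¬¬¬¬W: drop double negation, giving ¬¬W.
        ○ open, literals {W=true, X=false, Y=false, Z=false}.
3 branches closed, 5 open.
Each open branch fixes some atoms; the unmentioned ones are free. Counting distinct full assignments: branch {W=true, X=true, Y=false, Z=true} (V) contributes 2 new; branch {W=true, X=true, Y=false} (Z, V) contributes 2 new; branch {X=false, Y=true, Z=true} (W, V) contributes 4 new; branch {W=false, X=false, Z=true} (Y, V) contributes 2 new; branch {W=true, X=false, Y=false, Z=false} (V) contributes 2 new. Total: 12.

12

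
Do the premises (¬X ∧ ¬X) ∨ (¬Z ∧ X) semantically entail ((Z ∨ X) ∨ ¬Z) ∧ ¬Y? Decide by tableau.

No

Initial set: {T ((¬X ∧ ¬X) ∨ (¬Z ∧ X)); F (((Z ∨ X) ∨ ¬Z) ∧ ¬Y)}.
T ((¬X ∧ ¬X) ∨ (¬Z ∧ X)): β-rule — branch into T (¬X ∧ ¬X)  //  T (¬Z ∧ X).
  branch 1 (add T (¬X ∧ ¬X)):
    T (¬X ∧ ¬X): α-rule — add T ¬X, T ¬X.
    F (((Z ∨ X) ∨ ¬Z) ∧ ¬Y): β-rule — branch into F ((Z ∨ X) ∨ ¬Z)  //  F ¬Y.
      branch 1.1 (add F ((Z ∨ X) ∨ ¬Z)):
        F ((Z ∨ X) ∨ ¬Z): α-rule — add F (Z ∨ X), F ¬Z.
        F (Z ∨ X): α-rule — add F Z, F X.
        × closes — contains both Z and ¬Z.
      branch 1.2 (add F ¬Y):
        ○ open, literals {X=false, Y=true}.
  branch 2 (add T (¬Z ∧ X)):
    T (¬Z ∧ X): α-rule — add T ¬Z, T X.
    F (((Z ∨ X) ∨ ¬Z) ∧ ¬Y): β-rule — branch into F ((Z ∨ X) ∨ ¬Z)  //  F ¬Y.
      branch 2.1 (add F ((Z ∨ X) ∨ ¬Z)):
        F ((Z ∨ X) ∨ ¬Z): α-rule — add F (Z ∨ X), F ¬Z.
        × closes — contains both Z and ¬Z.
      branch 2.2 (add F ¬Y):
        ○ open, literals {X=true, Y=true, Z=false}.
2 branches closed, 2 open.
An open branch gives a countermodel: X=false, Y=true (unmentioned atoms arbitrary); the premises hold there but the conclusion fails.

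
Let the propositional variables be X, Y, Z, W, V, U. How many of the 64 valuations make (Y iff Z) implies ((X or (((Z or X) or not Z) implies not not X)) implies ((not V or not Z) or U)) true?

62

Initial set: {((Y iff Z) implies ((X or (((Z or X) or not Z) implies not not X)) implies ((not V or not Z) or U)))}.
((Y iff Z) implies ((X or (((Z or X) or not Z) implies not not X)) implies ((not V or not Z) or U))): β-rule — branch into not (Y iff Z)  //  ((X or (((Z or X) or not Z) implies not not X)) implies ((not V or not Z) or U)).
  branch 1 (add not (Y iff Z)):
    not (Y iff Z): β-rule — branch into Y, not Z  //  not Y, Z.
      branch 1.1 (add Y, not Z):
        ○ open, literals {Y=1, Z=0}.
      branch 1.2 (add not Y, Z):
        ○ open, literals {Y=0, Z=1}.
  branch 2 (add ((X or (((Z or X) or not Z) implies not not X)) implies ((not V or not Z) or U))):
    ((X or (((Z or X) or not Z) implies not not X)) implies ((not V or not Z) or U)): β-rule — branch into not (X or (((Z or X) or not Z) implies not not X))  //  ((not V or not Z) or U).
      branch 2.1 (add not (X or (((Z or X) or not Z) implies not not X))):
        not (X or (((Z or X) or not Z) implies not not X)): α-rule — add not X, not (((Z or X) or not Z) implies not not X).
        not (((Z or X) or not Z) implies not not X): α-rule — add ((Z or X) or not Z), not not not X.
        not not not X: drop double negation, giving not X.
        ((Z or X) or not Z): β-rule — branch into (Z or X)  //  not Z.
          branch 2.1.1 (add (Z or X)):
            (Z or X): β-rule — branch into Z  //  X.
              branch 2.1.1.1 (add Z):
                ○ open, literals {X=0, Z=1}.
              branch 2.1.1.2 (add X):
                × closes — contains both X and not X.
          branch 2.1.2 (add not Z):
            ○ open, literals {X=0, Z=0}.
      branch 2.2 (add ((not V or not Z) or U)):
        ((not V or not Z) or U): β-rule — branch into (not V or not Z)  //  U.
          branch 2.2.1 (add (not V or not Z)):
            (not V or not Z): β-rule — branch into not V  //  not Z.
              branch 2.2.1.1 (add not V):
                ○ open, literals {V=0}.
              branch 2.2.1.2 (add not Z):
                ○ open, literals {Z=0}.
          branch 2.2.2 (add U):
            ○ open, literals {U=1}.
1 branch closed, 7 open.
Each open branch fixes some atoms; the unmentioned ones are free. Counting distinct full assignments: branch {Y=1, Z=0} (X, W, V, U) contributes 16 new; branch {Y=0, Z=1} (X, W, V, U) contributes 16 new; branch {X=0, Z=1} (Y, W, V, U) contributes 8 new; branch {X=0, Z=0} (Y, W, V, U) contributes 8 new; branch {V=0} (X, Y, Z, W, U) contributes 8 new; branch {Z=0} (X, Y, W, V, U) contributes 4 new; branch {U=1} (X, Y, Z, W, V) contributes 2 new. Total: 62.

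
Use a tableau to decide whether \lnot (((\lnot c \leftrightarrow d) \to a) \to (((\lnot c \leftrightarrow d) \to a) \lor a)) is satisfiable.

Unsatisfiable

Initial set: {T \lnot (((\lnot c \leftrightarrow d) \to a) \to (((\lnot c \leftrightarrow d) \to a) \lor a))}.
T \lnot (((\lnot c \leftrightarrow d) \to a) \to (((\lnot c \leftrightarrow d) \to a) \lor a)): α-rule — add T ((\lnot c \leftrightarrow d) \to a), F (((\lnot c \leftrightarrow d) \to a) \lor a).
F (((\lnot c \leftrightarrow d) \to a) \lor a): α-rule — add F ((\lnot c \leftrightarrow d) \to a), F a.
F ((\lnot c \leftrightarrow d) \to a): α-rule — add T (\lnot c \leftrightarrow d), F a.
T ((\lnot c \leftrightarrow d) \to a): β-rule — branch into F (\lnot c \leftrightarrow d)  //  T a.
  branch 1 (add F (\lnot c \leftrightarrow d)):
    T (\lnot c \leftrightarrow d): β-rule — branch into T \lnot c, T d  //  F \lnot c, F d.
      branch 1.1 (add T \lnot c, T d):
        F (\lnot c \leftrightarrow d): β-rule — branch into T \lnot c, F d  //  F \lnot c, T d.
          branch 1.1.1 (add T \lnot c, F d):
            × closes — contains both d and \lnot d.
          branch 1.1.2 (add F \lnot c, T d):
            × closes — contains both c and \lnot c.
      branch 1.2 (add F \lnot c, F d):
        F (\lnot c \leftrightarrow d): β-rule — branch into T \lnot c, F d  //  F \lnot c, T d.
          branch 1.2.1 (add T \lnot c, F d):
            × closes — contains both c and \lnot c.
          branch 1.2.2 (add F \lnot c, T d):
            × closes — contains both d and \lnot d.
  branch 2 (add T a):
    × closes — contains both a and \lnot a.
All 5 branches close.
Every branch closed; the formula is unsatisfiable.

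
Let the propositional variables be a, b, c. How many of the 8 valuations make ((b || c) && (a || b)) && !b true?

Initial set: {(((b || c) && (a || b)) && !b)}.
(((b || c) && (a || b)) && !b): α-rule — add ((b || c) && (a || b)), !b.
((b || c) && (a || b)): α-rule — add (b || c), (a || b).
(b || c): β-rule — branch into b  //  c.
  branch 1 (add b):
    × closes — contains both b and !b.
  branch 2 (add c):
    (a || b): β-rule — branch into a  //  b.
      branch 2.1 (add a):
        ○ open, literals {a=T, b=F, c=T}.
      branch 2.2 (add b):
        × closes — contains both b and !b.
2 branches closed, 1 open.
Each open branch fixes some atoms; the unmentioned ones are free. Counting distinct full assignments: branch {a=T, b=F, c=T} (none free) contributes 1 new. Total: 1.

1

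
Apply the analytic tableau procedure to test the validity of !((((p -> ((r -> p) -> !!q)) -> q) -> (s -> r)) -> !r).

Assume the negation and expand:
Initial set: {!!((((p -> ((r -> p) -> !!q)) -> q) -> (s -> r)) -> !r)}.
!!((((p -> ((r -> p) -> !!q)) -> q) -> (s -> r)) -> !r): β-rule — branch into !(((p -> ((r -> p) -> !!q)) -> q) -> (s -> r))  //  !r.
  branch 1 (add !(((p -> ((r -> p) -> !!q)) -> q) -> (s -> r))):
    !(((p -> ((r -> p) -> !!q)) -> q) -> (s -> r)): α-rule — add ((p -> ((r -> p) -> !!q)) -> q), !(s -> r).
    !(s -> r): α-rule — add s, !r.
    ((p -> ((r -> p) -> !!q)) -> q): β-rule — branch into !(p -> ((r -> p) -> !!q))  //  q.
      branch 1.1 (add !(p -> ((r -> p) -> !!q))):
        !(p -> ((r -> p) -> !!q)): α-rule — add p, !((r -> p) -> !!q).
        !((r -> p) -> !!q): α-rule — add (r -> p), !!!q.
        !!!q: drop double negation, giving !q.
        (r -> p): β-rule — branch into !r  //  p.
          branch 1.1.1 (add !r):
            ○ open, literals {p=true, q=false, r=false, s=true}.
          branch 1.1.2 (add p):
            ○ open, literals {p=true, q=false, r=false, s=true}.
      branch 1.2 (add q):
        ○ open, literals {q=true, r=false, s=true}.
  branch 2 (add !r):
    ○ open, literals {r=false}.
0 branches closed, 4 open.
An open branch gives a countermodel: p=true, q=false, r=false, s=true (unmentioned atoms arbitrary); under it the original formula is false.

Not valid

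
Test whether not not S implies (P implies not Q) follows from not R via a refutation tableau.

Initial set: {not R; not (not not S implies (P implies not Q))}.
not (not not S implies (P implies not Q)): α-rule — add not not S, not (P implies not Q).
not not S: drop double negation, giving S.
not (P implies not Q): α-rule — add P, not not Q.
○ open, literals {P=true, Q=true, R=false, S=true}.
0 branches closed, 1 open.
An open branch gives a countermodel: P=true, Q=true, R=false, S=true (unmentioned atoms arbitrary); the premises hold there but the conclusion fails.

No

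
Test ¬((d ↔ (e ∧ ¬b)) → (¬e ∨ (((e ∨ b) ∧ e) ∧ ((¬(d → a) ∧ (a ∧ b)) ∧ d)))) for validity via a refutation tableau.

Not valid

Assume the negation and expand:
Initial set: {¬¬((d ↔ (e ∧ ¬b)) → (¬e ∨ (((e ∨ b) ∧ e) ∧ ((¬(d → a) ∧ (a ∧ b)) ∧ d))))}.
¬¬((d ↔ (e ∧ ¬b)) → (¬e ∨ (((e ∨ b) ∧ e) ∧ ((¬(d → a) ∧ (a ∧ b)) ∧ d)))): β-rule — branch into ¬(d ↔ (e ∧ ¬b))  //  (¬e ∨ (((e ∨ b) ∧ e) ∧ ((¬(d → a) ∧ (a ∧ b)) ∧ d))).
  branch 1 (add ¬(d ↔ (e ∧ ¬b))):
    ¬(d ↔ (e ∧ ¬b)): β-rule — branch into d, ¬(e ∧ ¬b)  //  ¬d, (e ∧ ¬b).
      branch 1.1 (add d, ¬(e ∧ ¬b)):
        ¬(e ∧ ¬b): β-rule — branch into ¬e  //  ¬¬b.
          branch 1.1.1 (add ¬e):
            ○ open, literals {d=true, e=false}.
          branch 1.1.2 (add ¬¬b):
            ○ open, literals {b=true, d=true}.
      branch 1.2 (add ¬d, (e ∧ ¬b)):
        (e ∧ ¬b): α-rule — add e, ¬b.
        ○ open, literals {b=false, d=false, e=true}.
  branch 2 (add (¬e ∨ (((e ∨ b) ∧ e) ∧ ((¬(d → a) ∧ (a ∧ b)) ∧ d)))):
    (¬e ∨ (((e ∨ b) ∧ e) ∧ ((¬(d → a) ∧ (a ∧ b)) ∧ d))): β-rule — branch into ¬e  //  (((e ∨ b) ∧ e) ∧ ((¬(d → a) ∧ (a ∧ b)) ∧ d)).
      branch 2.1 (add ¬e):
        ○ open, literals {e=false}.
      branch 2.2 (add (((e ∨ b) ∧ e) ∧ ((¬(d → a) ∧ (a ∧ b)) ∧ d))):
        (((e ∨ b) ∧ e) ∧ ((¬(d → a) ∧ (a ∧ b)) ∧ d)): α-rule — add ((e ∨ b) ∧ e), ((¬(d → a) ∧ (a ∧ b)) ∧ d).
        ((e ∨ b) ∧ e): α-rule — add (e ∨ b), e.
        ((¬(d → a) ∧ (a ∧ b)) ∧ d): α-rule — add (¬(d → a) ∧ (a ∧ b)), d.
        (¬(d → a) ∧ (a ∧ b)): α-rule — add ¬(d → a), (a ∧ b).
        ¬(d → a): α-rule — add d, ¬a.
        (a ∧ b): α-rule — add a, b.
        × closes — contains both a and ¬a.
1 branch closed, 4 open.
An open branch gives a countermodel: d=true, e=false (unmentioned atoms arbitrary); under it the original formula is false.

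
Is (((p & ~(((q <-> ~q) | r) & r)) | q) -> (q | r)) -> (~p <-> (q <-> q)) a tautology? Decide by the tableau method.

Assume the negation and expand:
Initial set: {~((((p & ~(((q <-> ~q) | r) & r)) | q) -> (q | r)) -> (~p <-> (q <-> q)))}.
~((((p & ~(((q <-> ~q) | r) & r)) | q) -> (q | r)) -> (~p <-> (q <-> q))): α-rule — add (((p & ~(((q <-> ~q) | r) & r)) | q) -> (q | r)), ~(~p <-> (q <-> q)).
(((p & ~(((q <-> ~q) | r) & r)) | q) -> (q | r)): β-rule — branch into ~((p & ~(((q <-> ~q) | r) & r)) | q)  //  (q | r).
  branch 1 (add ~((p & ~(((q <-> ~q) | r) & r)) | q)):
    ~((p & ~(((q <-> ~q) | r) & r)) | q): α-rule — add ~(p & ~(((q <-> ~q) | r) & r)), ~q.
    ~(~p <-> (q <-> q)): β-rule — branch into ~p, ~(q <-> q)  //  ~~p, (q <-> q).
      branch 1.1 (add ~p, ~(q <-> q)):
        ~(p & ~(((q <-> ~q) | r) & r)): β-rule — branch into ~p  //  ~~(((q <-> ~q) | r) & r).
          branch 1.1.1 (add ~p):
            ~(q <-> q): β-rule — branch into q, ~q  //  ~q, q.
              branch 1.1.1.1 (add q, ~q):
                × closes — contains both q and ~q.
              branch 1.1.1.2 (add ~q, q):
                × closes — contains both q and ~q.
          branch 1.1.2 (add ~~(((q <-> ~q) | r) & r)):
            ~~(((q <-> ~q) | r) & r): α-rule — add ((q <-> ~q) | r), r.
            ~(q <-> q): β-rule — branch into q, ~q  //  ~q, q.
              branch 1.1.2.1 (add q, ~q):
                × closes — contains both q and ~q.
              branch 1.1.2.2 (add ~q, q):
                × closes — contains both q and ~q.
      branch 1.2 (add ~~p, (q <-> q)):
        ~(p & ~(((q <-> ~q) | r) & r)): β-rule — branch into ~p  //  ~~(((q <-> ~q) | r) & r).
          branch 1.2.1 (add ~p):
            × closes — contains both p and ~p.
          branch 1.2.2 (add ~~(((q <-> ~q) | r) & r)):
            ~~(((q <-> ~q) | r) & r): α-rule — add ((q <-> ~q) | r), r.
            (q <-> q): β-rule — branch into q, q  //  ~q, ~q.
              branch 1.2.2.1 (add q, q):
                × closes — contains both q and ~q.
              branch 1.2.2.2 (add ~q, ~q):
                ((q <-> ~q) | r): β-rule — branch into (q <-> ~q)  //  r.
                  branch 1.2.2.2.1 (add (q <-> ~q)):
                    (q <-> ~q): β-rule — branch into q, ~q  //  ~q, ~~q.
                      branch 1.2.2.2.1.1 (add q, ~q):
                        × closes — contains both q and ~q.
                      branch 1.2.2.2.1.2 (add ~q, ~~q):
                        × closes — contains both q and ~q.
                  branch 1.2.2.2.2 (add r):
                    ○ open, literals {p=T, q=F, r=T}.
  branch 2 (add (q | r)):
    ~(~p <-> (q <-> q)): β-rule — branch into ~p, ~(q <-> q)  //  ~~p, (q <-> q).
      branch 2.1 (add ~p, ~(q <-> q)):
        (q | r): β-rule — branch into q  //  r.
          branch 2.1.1 (add q):
            ~(q <-> q): β-rule — branch into q, ~q  //  ~q, q.
              branch 2.1.1.1 (add q, ~q):
                × closes — contains both q and ~q.
              branch 2.1.1.2 (add ~q, q):
                × closes — contains both q and ~q.
          branch 2.1.2 (add r):
            ~(q <-> q): β-rule — branch into q, ~q  //  ~q, q.
              branch 2.1.2.1 (add q, ~q):
                × closes — contains both q and ~q.
              branch 2.1.2.2 (add ~q, q):
                × closes — contains both q and ~q.
      branch 2.2 (add ~~p, (q <-> q)):
        (q | r): β-rule — branch into q  //  r.
          branch 2.2.1 (add q):
            (q <-> q): β-rule — branch into q, q  //  ~q, ~q.
              branch 2.2.1.1 (add q, q):
                ○ open, literals {p=T, q=T}.
              branch 2.2.1.2 (add ~q, ~q):
                × closes — contains both q and ~q.
          branch 2.2.2 (add r):
            (q <-> q): β-rule — branch into q, q  //  ~q, ~q.
              branch 2.2.2.1 (add q, q):
                ○ open, literals {p=T, q=T, r=T}.
              branch 2.2.2.2 (add ~q, ~q):
                ○ open, literals {p=T, q=F, r=T}.
13 branches closed, 4 open.
An open branch gives a countermodel: p=T, q=F, r=T (unmentioned atoms arbitrary); under it the original formula is false.

Not valid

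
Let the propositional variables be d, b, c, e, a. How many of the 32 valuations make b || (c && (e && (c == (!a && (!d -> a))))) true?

Initial set: {(b || (c && (e && (c == (!a && (!d -> a))))))}.
(b || (c && (e && (c == (!a && (!d -> a)))))): β-rule — branch into b  //  (c && (e && (c == (!a && (!d -> a))))).
  branch 1 (add b):
    ○ open, literals {b=true}.
  branch 2 (add (c && (e && (c == (!a && (!d -> a)))))):
    (c && (e && (c == (!a && (!d -> a))))): α-rule — add c, (e && (c == (!a && (!d -> a)))).
    (e && (c == (!a && (!d -> a)))): α-rule — add e, (c == (!a && (!d -> a))).
    (c == (!a && (!d -> a))): β-rule — branch into c, (!a && (!d -> a))  //  !c, !(!a && (!d -> a)).
      branch 2.1 (add c, (!a && (!d -> a))):
        (!a && (!d -> a)): α-rule — add !a, (!d -> a).
        (!d -> a): β-rule — branch into !!d  //  a.
          branch 2.1.1 (add !!d):
            ○ open, literals {a=false, c=true, d=true, e=true}.
          branch 2.1.2 (add a):
            × closes — contains both a and !a.
      branch 2.2 (add !c, !(!a && (!d -> a))):
        × closes — contains both c and !c.
2 branches closed, 2 open.
Each open branch fixes some atoms; the unmentioned ones are free. Counting distinct full assignments: branch {b=true} (d, c, e, a) contributes 16 new; branch {a=false, c=true, d=true, e=true} (b) contributes 1 new. Total: 17.

17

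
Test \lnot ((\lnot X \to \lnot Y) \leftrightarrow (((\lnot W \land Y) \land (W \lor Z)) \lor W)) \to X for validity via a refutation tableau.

Assume the negation and expand:
Initial set: {\lnot (\lnot ((\lnot X \to \lnot Y) \leftrightarrow (((\lnot W \land Y) \land (W \lor Z)) \lor W)) \to X)}.
\lnot (\lnot ((\lnot X \to \lnot Y) \leftrightarrow (((\lnot W \land Y) \land (W \lor Z)) \lor W)) \to X): α-rule — add \lnot ((\lnot X \to \lnot Y) \leftrightarrow (((\lnot W \land Y) \land (W \lor Z)) \lor W)), \lnot X.
\lnot ((\lnot X \to \lnot Y) \leftrightarrow (((\lnot W \land Y) \land (W \lor Z)) \lor W)): β-rule — branch into (\lnot X \to \lnot Y), \lnot (((\lnot W \land Y) \land (W \lor Z)) \lor W)  //  \lnot (\lnot X \to \lnot Y), (((\lnot W \land Y) \land (W \lor Z)) \lor W).
  branch 1 (add (\lnot X \to \lnot Y), \lnot (((\lnot W \land Y) \land (W \lor Z)) \lor W)):
    \lnot (((\lnot W \land Y) \land (W \lor Z)) \lor W): α-rule — add \lnot ((\lnot W \land Y) \land (W \lor Z)), \lnot W.
    (\lnot X \to \lnot Y): β-rule — branch into \lnot \lnot X  //  \lnot Y.
      branch 1.1 (add \lnot \lnot X):
        × closes — contains both X and \lnot X.
      branch 1.2 (add \lnot Y):
        \lnot ((\lnot W \land Y) \land (W \lor Z)): β-rule — branch into \lnot (\lnot W \land Y)  //  \lnot (W \lor Z).
          branch 1.2.1 (add \lnot (\lnot W \land Y)):
            \lnot (\lnot W \land Y): β-rule — branch into \lnot \lnot W  //  \lnot Y.
              branch 1.2.1.1 (add \lnot \lnot W):
                × closes — contains both W and \lnot W.
              branch 1.2.1.2 (add \lnot Y):
                ○ open, literals {W=0, X=0, Y=0}.
          branch 1.2.2 (add \lnot (W \lor Z)):
            \lnot (W \lor Z): α-rule — add \lnot W, \lnot Z.
            ○ open, literals {W=0, X=0, Y=0, Z=0}.
  branch 2 (add \lnot (\lnot X \to \lnot Y), (((\lnot W \land Y) \land (W \lor Z)) \lor W)):
    \lnot (\lnot X \to \lnot Y): α-rule — add \lnot X, \lnot \lnot Y.
    (((\lnot W \land Y) \land (W \lor Z)) \lor W): β-rule — branch into ((\lnot W \land Y) \land (W \lor Z))  //  W.
      branch 2.1 (add ((\lnot W \land Y) \land (W \lor Z))):
        ((\lnot W \land Y) \land (W \lor Z)): α-rule — add (\lnot W \land Y), (W \lor Z).
        (\lnot W \land Y): α-rule — add \lnot W, Y.
        (W \lor Z): β-rule — branch into W  //  Z.
          branch 2.1.1 (add W):
            × closes — contains both W and \lnot W.
          branch 2.1.2 (add Z):
            ○ open, literals {W=0, X=0, Y=1, Z=1}.
      branch 2.2 (add W):
        ○ open, literals {W=1, X=0, Y=1}.
3 branches closed, 4 open.
An open branch gives a countermodel: W=0, X=0, Y=0 (unmentioned atoms arbitrary); under it the original formula is false.

Not valid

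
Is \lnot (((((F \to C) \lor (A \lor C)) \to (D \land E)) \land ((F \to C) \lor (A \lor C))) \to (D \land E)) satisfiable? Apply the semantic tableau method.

Unsatisfiable

Initial set: {\lnot (((((F \to C) \lor (A \lor C)) \to (D \land E)) \land ((F \to C) \lor (A \lor C))) \to (D \land E))}.
\lnot (((((F \to C) \lor (A \lor C)) \to (D \land E)) \land ((F \to C) \lor (A \lor C))) \to (D \land E)): α-rule — add ((((F \to C) \lor (A \lor C)) \to (D \land E)) \land ((F \to C) \lor (A \lor C))), \lnot (D \land E).
((((F \to C) \lor (A \lor C)) \to (D \land E)) \land ((F \to C) \lor (A \lor C))): α-rule — add (((F \to C) \lor (A \lor C)) \to (D \land E)), ((F \to C) \lor (A \lor C)).
\lnot (D \land E): β-rule — branch into \lnot D  //  \lnot E.
  branch 1 (add \lnot D):
    (((F \to C) \lor (A \lor C)) \to (D \land E)): β-rule — branch into \lnot ((F \to C) \lor (A \lor C))  //  (D \land E).
      branch 1.1 (add \lnot ((F \to C) \lor (A \lor C))):
        \lnot ((F \to C) \lor (A \lor C)): α-rule — add \lnot (F \to C), \lnot (A \lor C).
        \lnot (F \to C): α-rule — add F, \lnot C.
        \lnot (A \lor C): α-rule — add \lnot A, \lnot C.
        ((F \to C) \lor (A \lor C)): β-rule — branch into (F \to C)  //  (A \lor C).
          branch 1.1.1 (add (F \to C)):
            (F \to C): β-rule — branch into \lnot F  //  C.
              branch 1.1.1.1 (add \lnot F):
                × closes — contains both F and \lnot F.
              branch 1.1.1.2 (add C):
                × closes — contains both C and \lnot C.
          branch 1.1.2 (add (A \lor C)):
            (A \lor C): β-rule — branch into A  //  C.
              branch 1.1.2.1 (add A):
                × closes — contains both A and \lnot A.
              branch 1.1.2.2 (add C):
                × closes — contains both C and \lnot C.
      branch 1.2 (add (D \land E)):
        (D \land E): α-rule — add D, E.
        × closes — contains both D and \lnot D.
  branch 2 (add \lnot E):
    (((F \to C) \lor (A \lor C)) \to (D \land E)): β-rule — branch into \lnot ((F \to C) \lor (A \lor C))  //  (D \land E).
      branch 2.1 (add \lnot ((F \to C) \lor (A \lor C))):
        \lnot ((F \to C) \lor (A \lor C)): α-rule — add \lnot (F \to C), \lnot (A \lor C).
        \lnot (F \to C): α-rule — add F, \lnot C.
        \lnot (A \lor C): α-rule — add \lnot A, \lnot C.
        ((F \to C) \lor (A \lor C)): β-rule — branch into (F \to C)  //  (A \lor C).
          branch 2.1.1 (add (F \to C)):
            (F \to C): β-rule — branch into \lnot F  //  C.
              branch 2.1.1.1 (add \lnot F):
                × closes — contains both F and \lnot F.
              branch 2.1.1.2 (add C):
                × closes — contains both C and \lnot C.
          branch 2.1.2 (add (A \lor C)):
            (A \lor C): β-rule — branch into A  //  C.
              branch 2.1.2.1 (add A):
                × closes — contains both A and \lnot A.
              branch 2.1.2.2 (add C):
                × closes — contains both C and \lnot C.
      branch 2.2 (add (D \land E)):
        (D \land E): α-rule — add D, E.
        × closes — contains both E and \lnot E.
All 10 branches close.
Every branch closed; the formula is unsatisfiable.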